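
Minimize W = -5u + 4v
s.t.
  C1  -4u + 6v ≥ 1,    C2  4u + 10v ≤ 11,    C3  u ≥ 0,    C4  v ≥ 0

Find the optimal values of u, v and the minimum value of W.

u = 7/8, v = 3/4, minimum W = -11/8

Vertices and W = -5u + 4v:
  (7/8, 3/4) → W = -11/8
  (0, 1/6) → W = 2/3
  (0, 11/10) → W = 22/5

At the optimal vertex, -4u + 6v = 1 and 4u + 10v = 11.
Solving simultaneously gives u = 7/8, v = 3/4.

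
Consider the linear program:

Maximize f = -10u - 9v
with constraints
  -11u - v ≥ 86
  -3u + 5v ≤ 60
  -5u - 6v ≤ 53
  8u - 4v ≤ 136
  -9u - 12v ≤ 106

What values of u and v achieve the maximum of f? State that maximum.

Vertices and f = -10u - 9v:
  (-245/29, 201/29) → f = 641/29
  (-463/61, -153/61) → f = 6007/61
  (-625/43, 141/43) → f = 4981/43

u = -625/43, v = 141/43, maximum f = 4981/43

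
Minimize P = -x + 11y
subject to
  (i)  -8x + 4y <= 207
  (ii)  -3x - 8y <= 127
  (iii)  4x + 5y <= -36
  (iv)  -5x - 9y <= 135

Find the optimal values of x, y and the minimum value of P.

Corner points and P = -x + 11y:
  (-1179/56, 135/14) → P = 1017/8
  (-2403/92, -45/92) → P = 477/23
  (347/17, -400/17) → P = -4747/17
  (63/13, -230/13) → P = -2593/13

At the optimal vertex, -3x - 8y = 127 and 4x + 5y = -36.
Solving simultaneously gives x = 347/17, y = -400/17.

x = 347/17, y = -400/17, minimum P = -4747/17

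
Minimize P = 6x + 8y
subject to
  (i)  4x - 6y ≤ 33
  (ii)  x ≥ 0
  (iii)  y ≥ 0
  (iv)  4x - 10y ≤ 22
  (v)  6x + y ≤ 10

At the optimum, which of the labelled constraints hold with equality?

Corner points and P = 6x + 8y:
  (0, 0) → P = 0
  (0, 10) → P = 80
  (5/3, 0) → P = 10

The minimum is at (0, 0). Substituting into each constraint, equality holds for (ii) and (iii); the remaining constraints have slack.

(ii) and (iii)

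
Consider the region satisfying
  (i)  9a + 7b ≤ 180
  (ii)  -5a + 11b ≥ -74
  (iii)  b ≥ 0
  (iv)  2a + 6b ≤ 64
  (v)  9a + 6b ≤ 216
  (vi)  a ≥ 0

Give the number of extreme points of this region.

5

Intersecting each pair of boundary lines and keeping only the points that satisfy every inequality leaves:
  (1249/67, 117/67)
  (79/5, 27/5)
  (74/5, 0)
  (0, 0)
  (0, 32/3)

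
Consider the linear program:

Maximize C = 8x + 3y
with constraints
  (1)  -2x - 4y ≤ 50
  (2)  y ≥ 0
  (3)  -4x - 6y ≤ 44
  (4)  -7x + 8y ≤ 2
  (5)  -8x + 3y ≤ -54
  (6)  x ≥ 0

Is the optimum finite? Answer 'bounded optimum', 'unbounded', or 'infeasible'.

unbounded

From the feasible point (27/4, 0), moving in the direction (8, 7) keeps every constraint satisfied while C increases without bound.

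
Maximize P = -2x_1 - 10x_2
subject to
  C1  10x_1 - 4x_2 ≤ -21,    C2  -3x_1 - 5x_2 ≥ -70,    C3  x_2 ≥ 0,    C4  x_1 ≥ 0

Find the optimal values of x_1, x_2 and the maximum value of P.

x_1 = 0, x_2 = 21/4, maximum P = -105/2

Vertices and P = -2x_1 - 10x_2:
  (175/62, 763/62) → P = -3990/31
  (0, 21/4) → P = -105/2
  (0, 14) → P = -140

At the optimal vertex, 10x_1 - 4x_2 = -21 and x_1 = 0.
Solving simultaneously gives x_1 = 0, x_2 = 21/4.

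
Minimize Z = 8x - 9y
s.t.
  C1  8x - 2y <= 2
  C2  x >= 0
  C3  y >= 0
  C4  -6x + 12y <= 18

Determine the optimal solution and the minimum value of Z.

x = 0, y = 3/2, minimum Z = -27/2

Vertices and Z = 8x - 9y:
  (1/4, 0) → Z = 2
  (5/7, 13/7) → Z = -11
  (0, 0) → Z = 0
  (0, 3/2) → Z = -27/2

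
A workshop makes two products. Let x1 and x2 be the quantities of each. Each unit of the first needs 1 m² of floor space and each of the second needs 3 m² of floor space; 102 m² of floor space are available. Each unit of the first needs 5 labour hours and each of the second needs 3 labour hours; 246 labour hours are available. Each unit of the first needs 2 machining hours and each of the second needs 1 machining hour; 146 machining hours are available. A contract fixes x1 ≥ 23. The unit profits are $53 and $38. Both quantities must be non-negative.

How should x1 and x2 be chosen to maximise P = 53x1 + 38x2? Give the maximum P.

x1 = 36, x2 = 22, maximum P = 2744

Corner points and P = 53x1 + 38x2:
  (246/5, 0) → P = 13038/5
  (23, 0) → P = 1219
  (36, 22) → P = 2744
  (23, 79/3) → P = 6659/3

The optimum lies where x1 + 3x2 = 102 and 5x1 + 3x2 = 246.
Solving simultaneously gives x1 = 36, x2 = 22.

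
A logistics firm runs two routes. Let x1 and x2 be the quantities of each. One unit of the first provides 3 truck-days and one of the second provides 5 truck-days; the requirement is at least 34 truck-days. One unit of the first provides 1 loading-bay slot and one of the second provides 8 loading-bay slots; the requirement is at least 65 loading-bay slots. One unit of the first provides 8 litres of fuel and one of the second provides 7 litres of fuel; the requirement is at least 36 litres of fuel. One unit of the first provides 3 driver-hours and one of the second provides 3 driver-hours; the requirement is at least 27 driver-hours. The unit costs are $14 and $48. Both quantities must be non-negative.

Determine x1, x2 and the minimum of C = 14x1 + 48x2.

x1 = 1, x2 = 8, minimum C = 398

Extreme points and C = 14x1 + 48x2:
  (0, 9) → C = 432
  (65, 0) → C = 910
  (1, 8) → C = 398
The feasible region is unbounded (it extends along (0, 1), (1, 0)), but C strictly increases along every unbounded feasible direction, so there is no improving ray and the minimum is attained at a vertex.

At the optimal vertex, x1 + 8x2 = 65 and 3x1 + 3x2 = 27.
Solving simultaneously gives x1 = 1, x2 = 8.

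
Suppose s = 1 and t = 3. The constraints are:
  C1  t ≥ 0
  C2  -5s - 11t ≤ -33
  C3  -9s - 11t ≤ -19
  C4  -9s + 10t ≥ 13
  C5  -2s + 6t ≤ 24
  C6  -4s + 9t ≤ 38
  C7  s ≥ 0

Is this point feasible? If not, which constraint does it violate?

C1: 3 ≥ 0 ✓
C2: -38 ≤ -33 ✓
C3: -42 ≤ -19 ✓
C4: 21 ≥ 13 ✓
C5: 16 ≤ 24 ✓
C6: 23 ≤ 38 ✓
C7: 1 ≥ 0 ✓

feasible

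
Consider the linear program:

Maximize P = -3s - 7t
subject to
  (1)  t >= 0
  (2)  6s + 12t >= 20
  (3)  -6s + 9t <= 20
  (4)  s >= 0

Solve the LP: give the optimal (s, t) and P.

Extreme points and P = -3s - 7t:
  (10/3, 0) → P = -10
  (0, 5/3) → P = -35/3
  (0, 20/9) → P = -140/9
The feasible region is unbounded (it extends along (3, 2), (1, 0)), but P strictly decreases along every unbounded feasible direction, so there is no improving ray and the maximum is attained at a vertex.

The binding constraints are t = 0 and 6s + 12t = 20.
Solving simultaneously gives s = 10/3, t = 0.

s = 10/3, t = 0, maximum P = -10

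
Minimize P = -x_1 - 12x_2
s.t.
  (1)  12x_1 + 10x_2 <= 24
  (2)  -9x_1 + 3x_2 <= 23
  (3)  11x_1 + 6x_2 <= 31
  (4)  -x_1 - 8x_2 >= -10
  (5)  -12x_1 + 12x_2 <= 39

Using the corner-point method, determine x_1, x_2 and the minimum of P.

x_1 = -16/9, x_2 = 53/36, minimum P = -143/9

Vertices and P = -x_1 - 12x_2:
  (83/19, -54/19) → P = 565/19
  (46/43, 48/43) → P = -622/43
  (-53/24, 25/24) → P = -247/24
  (-16/9, 53/36) → P = -143/9
The feasible region is unbounded (it extends along (6, -11), (-1, -3)), but P strictly increases along every unbounded feasible direction, so there is no improving ray and the minimum is attained at a vertex.

The optimum lies where -x_1 - 8x_2 = -10 and -12x_1 + 12x_2 = 39.
Solving simultaneously gives x_1 = -16/9, x_2 = 53/36.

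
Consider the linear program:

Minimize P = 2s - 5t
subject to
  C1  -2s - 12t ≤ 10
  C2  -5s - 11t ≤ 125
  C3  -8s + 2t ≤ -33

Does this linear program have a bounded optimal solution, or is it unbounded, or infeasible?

From the feasible point (94/25, -73/50), moving in the direction (2, 8) keeps every constraint satisfied while P decreases without bound.

unbounded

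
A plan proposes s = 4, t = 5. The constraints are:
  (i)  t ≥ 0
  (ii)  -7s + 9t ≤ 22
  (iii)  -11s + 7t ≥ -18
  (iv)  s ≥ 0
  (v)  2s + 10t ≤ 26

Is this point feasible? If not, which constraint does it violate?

Constraint (v): 2s + 10t = 58, which is not ≤ 26. All other constraints are satisfied.

not feasible — violates (v)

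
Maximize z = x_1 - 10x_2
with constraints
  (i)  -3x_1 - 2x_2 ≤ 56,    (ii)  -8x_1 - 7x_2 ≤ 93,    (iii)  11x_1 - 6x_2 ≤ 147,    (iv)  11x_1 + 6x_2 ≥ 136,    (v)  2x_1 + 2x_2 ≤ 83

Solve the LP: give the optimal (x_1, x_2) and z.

x_1 = 283/22, x_2 = -11/12, maximum z = 727/33

Feasible corners and z = x_1 - 10x_2:
  (283/22, -11/12) → z = 727/33
  (396/17, 619/34) → z = -2699/17
  (-113/5, 641/10) → z = -3318/5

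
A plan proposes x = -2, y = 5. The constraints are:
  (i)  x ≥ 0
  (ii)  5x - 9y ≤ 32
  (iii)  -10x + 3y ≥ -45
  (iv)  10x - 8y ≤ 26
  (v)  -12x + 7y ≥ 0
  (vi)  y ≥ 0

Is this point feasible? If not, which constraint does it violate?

not feasible — violates (i)

Constraint (i): x = -2, which is not ≥ 0. All other constraints are satisfied.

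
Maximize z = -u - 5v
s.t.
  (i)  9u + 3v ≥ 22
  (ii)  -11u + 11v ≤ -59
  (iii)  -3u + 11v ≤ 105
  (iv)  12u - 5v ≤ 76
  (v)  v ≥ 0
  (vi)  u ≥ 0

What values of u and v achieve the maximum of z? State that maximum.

Vertices and z = -u - 5v:
  (541/77, 128/77) → z = -1181/77
  (59/11, 0) → z = -59/11
  (19/3, 0) → z = -19/3

The optimum lies where -11u + 11v = -59 and v = 0.
Solving simultaneously gives u = 59/11, v = 0.

u = 59/11, v = 0, maximum z = -59/11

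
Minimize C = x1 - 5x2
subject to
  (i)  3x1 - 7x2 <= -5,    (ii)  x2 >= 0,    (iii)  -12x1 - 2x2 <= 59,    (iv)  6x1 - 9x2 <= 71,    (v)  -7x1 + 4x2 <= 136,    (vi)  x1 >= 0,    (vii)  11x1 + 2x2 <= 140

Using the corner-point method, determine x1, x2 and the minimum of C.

x1 = 144/29, x2 = 1238/29, minimum C = -6046/29

Corner points and C = x1 - 5x2:
  (0, 5/7) → C = -25/7
  (970/83, 475/83) → C = -1405/83
  (0, 34) → C = -170
  (144/29, 1238/29) → C = -6046/29

The binding constraints are -7x1 + 4x2 = 136 and 11x1 + 2x2 = 140.
Solving simultaneously gives x1 = 144/29, x2 = 1238/29.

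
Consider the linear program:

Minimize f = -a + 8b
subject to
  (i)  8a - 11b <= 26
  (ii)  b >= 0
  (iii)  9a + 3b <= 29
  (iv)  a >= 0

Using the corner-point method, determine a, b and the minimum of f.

Corner points and f = -a + 8b:
  (29/9, 0) → f = -29/9
  (0, 0) → f = 0
  (0, 29/3) → f = 232/3

At the optimal vertex, b = 0 and 9a + 3b = 29.
Solving simultaneously gives a = 29/9, b = 0.

a = 29/9, b = 0, minimum f = -29/9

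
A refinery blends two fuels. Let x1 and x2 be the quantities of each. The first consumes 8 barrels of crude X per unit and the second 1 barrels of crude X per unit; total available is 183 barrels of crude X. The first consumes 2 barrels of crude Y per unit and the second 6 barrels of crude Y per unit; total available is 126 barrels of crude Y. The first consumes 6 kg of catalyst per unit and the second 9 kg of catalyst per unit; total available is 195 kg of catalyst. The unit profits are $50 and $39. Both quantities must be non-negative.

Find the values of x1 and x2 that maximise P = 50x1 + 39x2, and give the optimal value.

x1 = 22, x2 = 7, maximum P = 1373

Corner points and P = 50x1 + 39x2:
  (0, 0) → P = 0
  (0, 21) → P = 819
  (183/8, 0) → P = 4575/4
  (22, 7) → P = 1373
  (2, 61/3) → P = 893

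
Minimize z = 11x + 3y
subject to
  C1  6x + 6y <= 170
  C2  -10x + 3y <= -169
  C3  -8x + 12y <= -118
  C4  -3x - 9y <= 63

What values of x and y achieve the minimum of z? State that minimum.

x = 148/11, y = -379/33, minimum z = 1249/11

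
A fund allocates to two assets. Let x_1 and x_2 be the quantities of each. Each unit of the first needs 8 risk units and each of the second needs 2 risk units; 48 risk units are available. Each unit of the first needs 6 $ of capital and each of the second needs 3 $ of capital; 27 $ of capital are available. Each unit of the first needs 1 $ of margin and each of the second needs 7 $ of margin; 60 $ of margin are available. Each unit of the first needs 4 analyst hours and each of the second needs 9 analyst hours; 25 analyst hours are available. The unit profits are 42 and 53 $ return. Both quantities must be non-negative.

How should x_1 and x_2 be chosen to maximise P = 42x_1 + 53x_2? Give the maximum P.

x_1 = 4, x_2 = 1, maximum P = 221

Feasible corners and P = 42x_1 + 53x_2:
  (0, 0) → P = 0
  (0, 25/9) → P = 1325/9
  (9/2, 0) → P = 189
  (4, 1) → P = 221

The optimum lies where 6x_1 + 3x_2 = 27 and 4x_1 + 9x_2 = 25.
Solving simultaneously gives x_1 = 4, x_2 = 1.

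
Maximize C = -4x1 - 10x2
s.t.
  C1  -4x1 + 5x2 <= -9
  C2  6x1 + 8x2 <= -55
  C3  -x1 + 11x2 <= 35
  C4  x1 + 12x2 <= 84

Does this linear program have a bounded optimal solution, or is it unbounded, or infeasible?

unbounded

From the feasible point (-203/62, -137/31), moving in the direction (8, -6) keeps every constraint satisfied while C increases without bound.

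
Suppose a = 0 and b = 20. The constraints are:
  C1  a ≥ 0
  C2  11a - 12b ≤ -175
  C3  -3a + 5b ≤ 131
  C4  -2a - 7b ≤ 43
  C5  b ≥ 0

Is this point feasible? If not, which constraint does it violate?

C1: 0 ≥ 0 ✓
C2: -240 ≤ -175 ✓
C3: 100 ≤ 131 ✓
C4: -140 ≤ 43 ✓
C5: 20 ≥ 0 ✓

feasible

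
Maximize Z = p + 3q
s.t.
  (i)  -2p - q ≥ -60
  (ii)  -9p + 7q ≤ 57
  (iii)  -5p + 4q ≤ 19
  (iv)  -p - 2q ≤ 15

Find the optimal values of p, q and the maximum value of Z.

Feasible corners and Z = p + 3q:
  (17, 26) → Z = 95
  (45, -30) → Z = -45
  (-7, -4) → Z = -19

p = 17, q = 26, maximum Z = 95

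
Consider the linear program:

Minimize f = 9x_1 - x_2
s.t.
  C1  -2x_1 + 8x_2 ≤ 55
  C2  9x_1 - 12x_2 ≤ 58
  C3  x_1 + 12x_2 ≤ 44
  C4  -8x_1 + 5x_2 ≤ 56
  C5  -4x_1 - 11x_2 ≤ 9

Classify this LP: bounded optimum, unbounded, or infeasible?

Extreme points and f = 9x_1 - x_2:
  (51/5, 169/60) → f = 5339/60
  (530/147, -313/147) → f = 5083/147
  (-452/101, 408/101) → f = -4476/101
  (-661/108, 38/27) → f = -6101/108
The feasible region has finitely many vertices and no improving ray; the minimum is -6101/108 at (-661/108, 38/27).

bounded optimum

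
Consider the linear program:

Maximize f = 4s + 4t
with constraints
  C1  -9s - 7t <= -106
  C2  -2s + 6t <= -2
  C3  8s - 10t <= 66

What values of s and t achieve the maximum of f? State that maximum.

s = 94/7, t = 29/7, maximum f = 492/7

Feasible corners and f = 4s + 4t:
  (325/34, 97/34) → f = 844/17
  (761/73, 127/73) → f = 3552/73
  (94/7, 29/7) → f = 492/7

The optimum lies where -2s + 6t = -2 and 8s - 10t = 66.
Solving simultaneously gives s = 94/7, t = 29/7.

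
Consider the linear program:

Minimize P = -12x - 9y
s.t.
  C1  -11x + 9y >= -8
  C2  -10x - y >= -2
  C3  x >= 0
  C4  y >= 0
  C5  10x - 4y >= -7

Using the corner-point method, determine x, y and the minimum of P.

x = 1/50, y = 9/5, minimum P = -411/25

Extreme points and P = -12x - 9y:
  (1/5, 0) → P = -12/5
  (1/50, 9/5) → P = -411/25
  (0, 0) → P = 0
  (0, 7/4) → P = -63/4

The binding constraints are -10x - y = -2 and 10x - 4y = -7.
Solving simultaneously gives x = 1/50, y = 9/5.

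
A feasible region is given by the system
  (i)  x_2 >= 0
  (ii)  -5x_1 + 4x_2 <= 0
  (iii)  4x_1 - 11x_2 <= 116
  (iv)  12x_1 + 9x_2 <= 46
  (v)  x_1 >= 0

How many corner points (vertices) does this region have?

3

Pairwise boundary intersections that survive every other constraint:
  (0, 0)
  (23/6, 0)
  (184/93, 230/93)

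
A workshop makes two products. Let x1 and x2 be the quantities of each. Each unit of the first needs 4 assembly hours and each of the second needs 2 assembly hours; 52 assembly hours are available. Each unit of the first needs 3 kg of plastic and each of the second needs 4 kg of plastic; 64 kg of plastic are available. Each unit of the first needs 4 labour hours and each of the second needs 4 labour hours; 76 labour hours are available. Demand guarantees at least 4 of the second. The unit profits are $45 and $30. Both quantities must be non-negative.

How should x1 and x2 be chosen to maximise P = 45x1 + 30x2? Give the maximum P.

Feasible corners and P = 45x1 + 30x2:
  (0, 16) → P = 480
  (0, 4) → P = 120
  (8, 10) → P = 660
  (11, 4) → P = 615

The binding constraints are 4x1 + 2x2 = 52 and 3x1 + 4x2 = 64.
Solving simultaneously gives x1 = 8, x2 = 10.

x1 = 8, x2 = 10, maximum P = 660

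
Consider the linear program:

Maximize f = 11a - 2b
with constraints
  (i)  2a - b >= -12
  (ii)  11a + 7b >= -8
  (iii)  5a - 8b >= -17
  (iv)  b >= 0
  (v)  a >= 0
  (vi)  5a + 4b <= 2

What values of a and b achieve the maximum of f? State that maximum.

a = 2/5, b = 0, maximum f = 22/5

Corner points and f = 11a - 2b:
  (0, 0) → f = 0
  (2/5, 0) → f = 22/5
  (0, 1/2) → f = -1

The binding constraints are b = 0 and 5a + 4b = 2.
Solving simultaneously gives a = 2/5, b = 0.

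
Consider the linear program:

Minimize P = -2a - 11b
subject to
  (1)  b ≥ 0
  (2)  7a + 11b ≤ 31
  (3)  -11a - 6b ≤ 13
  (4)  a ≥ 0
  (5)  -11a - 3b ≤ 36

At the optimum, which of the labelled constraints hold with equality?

Extreme points and P = -2a - 11b:
  (31/7, 0) → P = -62/7
  (0, 0) → P = 0
  (0, 31/11) → P = -31

The minimum is at (0, 31/11). Substituting into each constraint, equality holds for (2) and (4); the remaining constraints have slack.

(2) and (4)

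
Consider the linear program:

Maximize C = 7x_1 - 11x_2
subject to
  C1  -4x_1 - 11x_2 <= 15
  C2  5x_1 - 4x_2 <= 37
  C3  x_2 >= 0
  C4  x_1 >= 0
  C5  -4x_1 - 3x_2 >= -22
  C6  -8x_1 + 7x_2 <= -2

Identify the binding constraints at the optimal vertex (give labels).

C3 and C5

Vertices and C = 7x_1 - 11x_2:
  (11/2, 0) → C = 77/2
  (1/4, 0) → C = 7/4
  (40/13, 42/13) → C = -14

The maximum is at (11/2, 0). Substituting into each constraint, equality holds for C3 and C5; the remaining constraints have slack.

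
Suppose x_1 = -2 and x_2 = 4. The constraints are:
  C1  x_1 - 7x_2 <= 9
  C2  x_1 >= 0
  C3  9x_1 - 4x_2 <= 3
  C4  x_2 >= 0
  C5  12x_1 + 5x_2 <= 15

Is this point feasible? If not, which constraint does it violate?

not feasible — violates C2

Constraint C2: x_1 = -2, which is not ≥ 0. All other constraints are satisfied.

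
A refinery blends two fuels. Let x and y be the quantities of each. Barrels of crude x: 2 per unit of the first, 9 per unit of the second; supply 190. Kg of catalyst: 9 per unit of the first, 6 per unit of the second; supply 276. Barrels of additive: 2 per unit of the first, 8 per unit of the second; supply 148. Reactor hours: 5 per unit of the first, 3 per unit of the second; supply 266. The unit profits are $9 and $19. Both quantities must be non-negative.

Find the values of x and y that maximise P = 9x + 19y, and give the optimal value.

Corner points and P = 9x + 19y:
  (0, 0) → P = 0
  (0, 37/2) → P = 703/2
  (92/3, 0) → P = 276
  (22, 13) → P = 445

The binding constraints are 9x + 6y = 276 and 2x + 8y = 148.
Solving simultaneously gives x = 22, y = 13.

x = 22, y = 13, maximum P = 445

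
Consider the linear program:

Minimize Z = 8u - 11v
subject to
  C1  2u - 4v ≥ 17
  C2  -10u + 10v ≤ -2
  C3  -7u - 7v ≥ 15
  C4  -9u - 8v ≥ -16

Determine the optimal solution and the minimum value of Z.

u = -81/10, v = -83/10, minimum Z = 53/2

Vertices and Z = 8u - 11v:
  (-81/10, -83/10) → Z = 53/2
  (59/42, -149/42) → Z = 2111/42
  (232/7, -247/7) → Z = 4573/7
The feasible region is unbounded (it extends along (8, -9), (-1, -1)), but Z strictly increases along every unbounded feasible direction, so there is no improving ray and the minimum is attained at a vertex.

The binding constraints are 2u - 4v = 17 and -10u + 10v = -2.
Solving simultaneously gives u = -81/10, v = -83/10.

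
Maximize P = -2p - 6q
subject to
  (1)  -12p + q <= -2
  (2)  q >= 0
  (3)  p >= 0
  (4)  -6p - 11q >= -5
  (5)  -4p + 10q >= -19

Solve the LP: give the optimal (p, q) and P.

p = 1/6, q = 0, maximum P = -1/3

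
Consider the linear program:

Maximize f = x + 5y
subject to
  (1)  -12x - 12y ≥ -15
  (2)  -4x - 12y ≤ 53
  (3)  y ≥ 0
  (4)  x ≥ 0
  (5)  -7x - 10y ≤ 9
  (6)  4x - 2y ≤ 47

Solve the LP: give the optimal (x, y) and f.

x = 0, y = 5/4, maximum f = 25/4

At the optimal vertex, -12x - 12y = -15 and x = 0.
Solving simultaneously gives x = 0, y = 5/4.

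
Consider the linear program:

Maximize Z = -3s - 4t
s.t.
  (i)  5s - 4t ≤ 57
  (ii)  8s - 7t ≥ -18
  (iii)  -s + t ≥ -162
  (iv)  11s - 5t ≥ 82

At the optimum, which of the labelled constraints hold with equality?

(i) and (iv)

Feasible corners and Z = -3s - 4t:
  (157, 182) → Z = -1199
  (43/19, -217/19) → Z = 739/19
  (664/37, 854/37) → Z = -5408/37

The maximum is at (43/19, -217/19). Substituting into each constraint, equality holds for (i) and (iv); the remaining constraints have slack.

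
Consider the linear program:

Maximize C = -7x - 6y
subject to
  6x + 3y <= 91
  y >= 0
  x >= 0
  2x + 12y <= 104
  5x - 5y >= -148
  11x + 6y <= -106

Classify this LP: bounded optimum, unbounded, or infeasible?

The boundaries 6x + 3y = 91 and y = 0 meet at (91/6, 0), but that point violates 11x + 6y ≤ -106. Every candidate vertex is excluded by some other constraint, so the feasible region is empty.

infeasible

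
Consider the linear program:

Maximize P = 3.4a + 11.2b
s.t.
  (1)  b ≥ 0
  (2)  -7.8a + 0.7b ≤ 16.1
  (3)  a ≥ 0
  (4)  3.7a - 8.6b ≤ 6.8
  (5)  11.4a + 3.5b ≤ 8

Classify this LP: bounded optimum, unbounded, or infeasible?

Corner points and P = 3.4a + 11.2b:
  (0, 0) → P = 0
  (40/57, 0) → P = 136/57
  (0, 16/7) → P = 25.6
The feasible region has finitely many vertices and no improving ray; the maximum is 25.6 at (0, 16/7).

bounded optimum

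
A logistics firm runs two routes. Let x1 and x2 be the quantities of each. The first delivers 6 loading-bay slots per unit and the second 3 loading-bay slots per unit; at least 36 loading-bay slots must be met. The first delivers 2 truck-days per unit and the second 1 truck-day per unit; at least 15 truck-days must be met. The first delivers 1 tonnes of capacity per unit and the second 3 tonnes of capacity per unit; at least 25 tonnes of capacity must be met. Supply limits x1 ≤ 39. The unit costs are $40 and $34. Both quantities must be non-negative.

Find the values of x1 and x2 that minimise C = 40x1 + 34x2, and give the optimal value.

The feasible region is unbounded (it extends along (0, 1)), but C strictly increases along every unbounded feasible direction, so there is no improving ray and the minimum is attained at a vertex.

At the optimal vertex, 2x1 + x2 = 15 and x1 + 3x2 = 25.
Solving simultaneously gives x1 = 4, x2 = 7.

x1 = 4, x2 = 7, minimum C = 398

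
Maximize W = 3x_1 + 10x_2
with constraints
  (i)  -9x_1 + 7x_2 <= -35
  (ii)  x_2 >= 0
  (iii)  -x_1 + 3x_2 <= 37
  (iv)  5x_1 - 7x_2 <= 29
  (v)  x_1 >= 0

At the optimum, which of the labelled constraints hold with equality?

(iii) and (iv)

Corner points and W = 3x_1 + 10x_2:
  (35/9, 0) → W = 35/3
  (91/5, 92/5) → W = 1193/5
  (29/5, 0) → W = 87/5
  (173/4, 107/4) → W = 1589/4

The maximum is at (173/4, 107/4). Substituting into each constraint, equality holds for (iii) and (iv); the remaining constraints have slack.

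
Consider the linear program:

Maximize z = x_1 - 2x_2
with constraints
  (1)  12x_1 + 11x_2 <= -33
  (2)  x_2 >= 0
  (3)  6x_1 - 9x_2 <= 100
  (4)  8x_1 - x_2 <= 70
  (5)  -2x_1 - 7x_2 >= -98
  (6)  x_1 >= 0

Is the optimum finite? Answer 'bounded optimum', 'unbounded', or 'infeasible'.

infeasible

The boundaries 12x_1 + 11x_2 = -33 and x_2 = 0 meet at (-11/4, 0), but that point violates x_1 ≥ 0. Every candidate vertex is excluded by some other constraint, so the feasible region is empty.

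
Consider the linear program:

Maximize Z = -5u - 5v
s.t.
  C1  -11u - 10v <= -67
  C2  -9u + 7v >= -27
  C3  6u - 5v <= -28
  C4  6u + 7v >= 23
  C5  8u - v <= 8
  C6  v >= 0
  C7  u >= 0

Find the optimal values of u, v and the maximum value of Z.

The feasible region is unbounded (it extends along (0, 1), (1, 8)), but Z strictly decreases along every unbounded feasible direction, so there is no improving ray and the maximum is attained at a vertex.

u = 11/23, v = 142/23, maximum Z = -765/23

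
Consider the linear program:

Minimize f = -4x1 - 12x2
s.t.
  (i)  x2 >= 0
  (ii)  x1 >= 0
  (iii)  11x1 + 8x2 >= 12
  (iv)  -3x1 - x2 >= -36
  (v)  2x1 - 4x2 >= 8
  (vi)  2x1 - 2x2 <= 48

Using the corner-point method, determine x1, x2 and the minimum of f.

Extreme points and f = -4x1 - 12x2:
  (12, 0) → f = -48
  (4, 0) → f = -16
  (76/7, 24/7) → f = -592/7

x1 = 76/7, x2 = 24/7, minimum f = -592/7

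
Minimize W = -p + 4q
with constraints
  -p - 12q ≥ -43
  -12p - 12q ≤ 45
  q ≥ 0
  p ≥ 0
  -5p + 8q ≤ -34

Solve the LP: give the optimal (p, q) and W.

Extreme points and W = -p + 4q:
  (43, 0) → W = -43
  (188/17, 181/68) → W = -7/17
  (34/5, 0) → W = -34/5

p = 43, q = 0, minimum W = -43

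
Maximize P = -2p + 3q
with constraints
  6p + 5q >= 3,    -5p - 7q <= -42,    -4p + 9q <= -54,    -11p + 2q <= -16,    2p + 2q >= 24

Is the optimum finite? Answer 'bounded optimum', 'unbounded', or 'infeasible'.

bounded optimum

Corner points and P = -2p + 3q:
  (21, -9) → P = -69
  (162/13, -6/13) → P = -342/13
The feasible region has finitely many vertices and no improving ray; the maximum is -342/13 at (162/13, -6/13).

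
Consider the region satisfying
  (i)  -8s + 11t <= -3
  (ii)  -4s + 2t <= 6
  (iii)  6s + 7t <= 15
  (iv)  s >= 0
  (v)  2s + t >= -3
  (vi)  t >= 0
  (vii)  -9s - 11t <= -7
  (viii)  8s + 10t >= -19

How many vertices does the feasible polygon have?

Intersecting each pair of boundary lines and keeping only the points that satisfy every inequality leaves:
  (93/61, 51/61)
  (10/17, 29/187)
  (5/2, 0)
  (7/9, 0)

4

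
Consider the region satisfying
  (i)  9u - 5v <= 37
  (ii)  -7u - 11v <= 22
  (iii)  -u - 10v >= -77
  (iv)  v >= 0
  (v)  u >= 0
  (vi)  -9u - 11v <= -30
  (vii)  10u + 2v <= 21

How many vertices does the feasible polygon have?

Intersecting each pair of boundary lines and keeping only the points that satisfy every inequality leaves:
  (0, 77/10)
  (4/7, 107/14)
  (0, 30/11)
  (171/92, 111/92)

4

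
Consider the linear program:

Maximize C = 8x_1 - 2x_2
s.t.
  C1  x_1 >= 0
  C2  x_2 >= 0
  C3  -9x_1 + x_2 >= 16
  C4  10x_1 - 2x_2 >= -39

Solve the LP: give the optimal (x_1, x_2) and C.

Corner points and C = 8x_1 - 2x_2:
  (0, 16) → C = -32
  (0, 39/2) → C = -39
  (7/8, 191/8) → C = -163/4

The optimum lies where x_1 = 0 and -9x_1 + x_2 = 16.
Solving simultaneously gives x_1 = 0, x_2 = 16.

x_1 = 0, x_2 = 16, maximum C = -32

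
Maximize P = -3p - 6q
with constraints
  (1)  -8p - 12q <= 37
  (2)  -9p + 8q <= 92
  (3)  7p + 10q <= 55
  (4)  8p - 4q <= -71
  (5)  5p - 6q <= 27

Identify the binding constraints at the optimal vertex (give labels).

(1) and (4)

Extreme points and P = -3p - 6q:
  (-350/43, 403/172) → P = 891/86
  (-125/16, 17/8) → P = 171/16
  (-50/7, 97/28) → P = 9/14

The maximum is at (-125/16, 17/8). Substituting into each constraint, equality holds for (1) and (4); the remaining constraints have slack.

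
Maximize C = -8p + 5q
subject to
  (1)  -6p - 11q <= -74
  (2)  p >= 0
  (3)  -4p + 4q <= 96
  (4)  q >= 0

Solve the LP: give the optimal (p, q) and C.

Extreme points and C = -8p + 5q:
  (0, 74/11) → C = 370/11
  (37/3, 0) → C = -296/3
  (0, 24) → C = 120
The feasible region is unbounded (it extends along (1, 1), (1, 0)), but C strictly decreases along every unbounded feasible direction, so there is no improving ray and the maximum is attained at a vertex.

p = 0, q = 24, maximum C = 120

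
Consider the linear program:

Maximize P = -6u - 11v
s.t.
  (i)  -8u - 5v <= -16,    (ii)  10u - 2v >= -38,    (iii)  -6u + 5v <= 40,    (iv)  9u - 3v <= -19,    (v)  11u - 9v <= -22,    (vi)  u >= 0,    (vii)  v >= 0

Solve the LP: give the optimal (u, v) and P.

u = 0, v = 19/3, maximum P = -209/3

Corner points and P = -6u - 11v:
  (25/27, 82/9) → P = -952/9
  (0, 8) → P = -88
  (0, 19/3) → P = -209/3

The optimum lies where 9u - 3v = -19 and u = 0.
Solving simultaneously gives u = 0, v = 19/3.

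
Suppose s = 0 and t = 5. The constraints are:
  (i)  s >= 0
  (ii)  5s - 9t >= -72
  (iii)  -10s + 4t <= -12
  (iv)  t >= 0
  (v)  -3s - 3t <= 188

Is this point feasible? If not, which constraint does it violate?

not feasible — violates (iii)

Constraint (iii): -10s + 4t = 20, which is not ≤ -12. All other constraints are satisfied.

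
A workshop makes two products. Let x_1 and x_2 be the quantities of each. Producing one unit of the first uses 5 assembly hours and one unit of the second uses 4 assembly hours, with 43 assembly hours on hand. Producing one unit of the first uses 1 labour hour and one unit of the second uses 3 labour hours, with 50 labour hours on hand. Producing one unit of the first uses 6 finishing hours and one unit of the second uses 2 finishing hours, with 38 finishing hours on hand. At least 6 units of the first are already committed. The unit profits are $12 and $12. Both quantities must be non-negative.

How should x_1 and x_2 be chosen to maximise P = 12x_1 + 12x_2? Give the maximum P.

Vertices and P = 12x_1 + 12x_2:
  (19/3, 0) → P = 76
  (6, 0) → P = 72
  (6, 1) → P = 84

At the optimal vertex, 6x_1 + 2x_2 = 38 and x_1 = 6.
Solving simultaneously gives x_1 = 6, x_2 = 1.

x_1 = 6, x_2 = 1, maximum P = 84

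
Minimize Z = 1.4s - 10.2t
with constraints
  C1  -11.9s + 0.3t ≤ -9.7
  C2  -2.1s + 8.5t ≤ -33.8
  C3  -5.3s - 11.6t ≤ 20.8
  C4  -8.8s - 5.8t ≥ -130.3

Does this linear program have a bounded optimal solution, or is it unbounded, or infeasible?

Vertices and Z = 1.4s - 10.2t:
  (21528/6941, -22282/6941) → Z = 1287078/34705
  (130359/8698, -2381/8698) → Z = 516972/21745
  (938/41, -29121/2378) → Z = 1865999/11890
The feasible region has finitely many vertices and no improving ray; the minimum is 516972/21745 at (130359/8698, -2381/8698).

bounded optimum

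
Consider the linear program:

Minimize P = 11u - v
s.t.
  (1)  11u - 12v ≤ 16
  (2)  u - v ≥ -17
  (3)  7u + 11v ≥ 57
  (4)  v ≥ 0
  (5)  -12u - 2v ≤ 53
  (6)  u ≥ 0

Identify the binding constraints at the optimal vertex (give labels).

Feasible corners and P = 11u - v:
  (172/41, 103/41) → P = 1789/41
  (0, 17) → P = -17
  (0, 57/11) → P = -57/11
The feasible region is unbounded (it extends along (1, 1), (12, 11)), but P strictly increases along every unbounded feasible direction, so there is no improving ray and the minimum is attained at a vertex.

The minimum is at (0, 17). Substituting into each constraint, equality holds for (2) and (6); the remaining constraints have slack.

(2) and (6)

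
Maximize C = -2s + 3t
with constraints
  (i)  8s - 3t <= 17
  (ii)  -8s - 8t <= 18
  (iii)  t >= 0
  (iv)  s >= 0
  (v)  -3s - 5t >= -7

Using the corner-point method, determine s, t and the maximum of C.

At the optimal vertex, s = 0 and -3s - 5t = -7.
Solving simultaneously gives s = 0, t = 7/5.

s = 0, t = 7/5, maximum C = 21/5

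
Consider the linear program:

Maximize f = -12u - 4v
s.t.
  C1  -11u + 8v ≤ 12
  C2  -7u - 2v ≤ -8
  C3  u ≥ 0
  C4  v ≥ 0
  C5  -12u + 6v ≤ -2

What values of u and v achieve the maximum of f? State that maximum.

The feasible region is unbounded (it extends along (1, 0), (8, 11)), but f strictly decreases along every unbounded feasible direction, so there is no improving ray and the maximum is attained at a vertex.

u = 8/7, v = 0, maximum f = -96/7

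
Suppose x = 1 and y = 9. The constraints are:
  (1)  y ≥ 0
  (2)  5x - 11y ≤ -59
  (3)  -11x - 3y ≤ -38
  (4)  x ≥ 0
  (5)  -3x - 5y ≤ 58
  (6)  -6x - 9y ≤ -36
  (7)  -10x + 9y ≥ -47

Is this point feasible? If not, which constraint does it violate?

(1): 9 ≥ 0 ✓
(2): -94 ≤ -59 ✓
(3): -38 ≤ -38 ✓
(4): 1 ≥ 0 ✓
(5): -48 ≤ 58 ✓
(6): -87 ≤ -36 ✓
(7): 71 ≥ -47 ✓

feasible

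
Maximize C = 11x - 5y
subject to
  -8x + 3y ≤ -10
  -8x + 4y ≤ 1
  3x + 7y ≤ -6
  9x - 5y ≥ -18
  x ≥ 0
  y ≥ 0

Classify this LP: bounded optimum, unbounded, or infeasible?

infeasible

The boundaries -8x + 3y = -10 and -8x + 4y = 1 meet at (43/8, 11), but that point violates 3x + 7y ≤ -6. Every candidate vertex is excluded by some other constraint, so the feasible region is empty.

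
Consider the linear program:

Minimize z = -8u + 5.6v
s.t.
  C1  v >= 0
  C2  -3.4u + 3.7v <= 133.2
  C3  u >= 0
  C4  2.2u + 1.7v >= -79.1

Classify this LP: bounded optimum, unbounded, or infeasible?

From the feasible point (0, 0), moving in the direction (3.7, 3.4) keeps every constraint satisfied while z decreases without bound.

unbounded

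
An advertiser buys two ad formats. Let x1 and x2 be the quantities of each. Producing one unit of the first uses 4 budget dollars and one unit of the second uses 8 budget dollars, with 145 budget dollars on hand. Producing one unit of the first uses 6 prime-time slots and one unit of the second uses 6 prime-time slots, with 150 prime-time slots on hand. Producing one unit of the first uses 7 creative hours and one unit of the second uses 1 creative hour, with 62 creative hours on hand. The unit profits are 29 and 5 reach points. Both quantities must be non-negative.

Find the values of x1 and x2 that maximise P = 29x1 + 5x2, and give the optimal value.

x1 = 27/4, x2 = 59/4, maximum P = 539/2

Vertices and P = 29x1 + 5x2:
  (0, 0) → P = 0
  (0, 145/8) → P = 725/8
  (62/7, 0) → P = 1798/7
  (27/4, 59/4) → P = 539/2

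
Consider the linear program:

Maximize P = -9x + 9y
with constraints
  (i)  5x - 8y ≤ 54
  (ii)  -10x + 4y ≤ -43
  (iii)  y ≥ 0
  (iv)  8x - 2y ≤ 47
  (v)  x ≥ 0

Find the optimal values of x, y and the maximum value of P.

x = 17/2, y = 21/2, maximum P = 18

Vertices and P = -9x + 9y:
  (43/10, 0) → P = -387/10
  (17/2, 21/2) → P = 18
  (47/8, 0) → P = -423/8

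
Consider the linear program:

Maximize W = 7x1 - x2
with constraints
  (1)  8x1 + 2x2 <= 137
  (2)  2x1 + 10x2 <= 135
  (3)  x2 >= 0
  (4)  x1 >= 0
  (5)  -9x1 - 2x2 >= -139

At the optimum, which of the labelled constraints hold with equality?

(3) and (5)

Vertices and W = 7x1 - x2:
  (0, 27/2) → W = -27/2
  (560/43, 937/86) → W = 6903/86
  (0, 0) → W = 0
  (139/9, 0) → W = 973/9

The maximum is at (139/9, 0). Substituting into each constraint, equality holds for (3) and (5); the remaining constraints have slack.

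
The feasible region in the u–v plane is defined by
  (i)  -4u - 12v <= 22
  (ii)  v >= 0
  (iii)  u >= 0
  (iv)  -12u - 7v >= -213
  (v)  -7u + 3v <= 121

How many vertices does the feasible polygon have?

3

Pairwise boundary intersections that survive every other constraint:
  (0, 0)
  (71/4, 0)
  (0, 213/7)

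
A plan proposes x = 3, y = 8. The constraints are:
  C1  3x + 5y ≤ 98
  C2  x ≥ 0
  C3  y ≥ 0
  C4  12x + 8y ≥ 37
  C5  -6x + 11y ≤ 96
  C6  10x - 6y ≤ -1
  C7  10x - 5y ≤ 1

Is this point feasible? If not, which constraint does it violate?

C1: 49 ≤ 98 ✓
C2: 3 ≥ 0 ✓
C3: 8 ≥ 0 ✓
C4: 100 ≥ 37 ✓
C5: 70 ≤ 96 ✓
C6: -18 ≤ -1 ✓
C7: -10 ≤ 1 ✓

feasible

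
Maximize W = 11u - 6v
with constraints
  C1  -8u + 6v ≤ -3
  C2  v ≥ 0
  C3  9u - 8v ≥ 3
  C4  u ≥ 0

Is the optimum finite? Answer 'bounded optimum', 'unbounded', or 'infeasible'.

From the feasible point (3/8, 0), moving in the direction (8, 9) keeps every constraint satisfied while W increases without bound.

unbounded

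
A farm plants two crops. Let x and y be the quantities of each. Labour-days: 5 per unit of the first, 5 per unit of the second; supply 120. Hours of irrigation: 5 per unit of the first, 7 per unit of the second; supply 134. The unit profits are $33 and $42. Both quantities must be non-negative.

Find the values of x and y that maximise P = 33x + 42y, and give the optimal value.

Feasible corners and P = 33x + 42y:
  (0, 0) → P = 0
  (0, 134/7) → P = 804
  (24, 0) → P = 792
  (17, 7) → P = 855

x = 17, y = 7, maximum P = 855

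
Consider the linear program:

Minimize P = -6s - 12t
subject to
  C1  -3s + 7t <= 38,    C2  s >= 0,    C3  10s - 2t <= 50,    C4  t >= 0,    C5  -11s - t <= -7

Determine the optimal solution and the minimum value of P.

Vertices and P = -6s - 12t:
  (213/32, 265/32) → P = -2229/16
  (11/80, 439/80) → P = -2667/40
  (5, 0) → P = -30
  (7/11, 0) → P = -42/11

s = 213/32, t = 265/32, minimum P = -2229/16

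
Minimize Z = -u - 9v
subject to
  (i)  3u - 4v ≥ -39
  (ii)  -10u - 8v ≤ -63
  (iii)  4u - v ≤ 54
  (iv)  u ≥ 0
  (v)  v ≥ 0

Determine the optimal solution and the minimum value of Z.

u = 255/13, v = 318/13, minimum Z = -3117/13

Feasible corners and Z = -u - 9v:
  (255/13, 318/13) → Z = -3117/13
  (0, 39/4) → Z = -351/4
  (0, 63/8) → Z = -567/8
  (63/10, 0) → Z = -63/10
  (27/2, 0) → Z = -27/2

The binding constraints are 3u - 4v = -39 and 4u - v = 54.
Solving simultaneously gives u = 255/13, v = 318/13.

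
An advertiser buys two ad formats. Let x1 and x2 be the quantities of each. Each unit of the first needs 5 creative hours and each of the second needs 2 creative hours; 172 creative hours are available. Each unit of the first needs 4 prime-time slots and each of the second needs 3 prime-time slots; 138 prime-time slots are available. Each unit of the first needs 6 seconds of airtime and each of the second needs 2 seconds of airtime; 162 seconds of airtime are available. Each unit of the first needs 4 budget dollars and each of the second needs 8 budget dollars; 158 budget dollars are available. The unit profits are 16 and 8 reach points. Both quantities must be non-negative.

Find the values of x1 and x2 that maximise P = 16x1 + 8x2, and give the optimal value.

x1 = 49/2, x2 = 15/2, maximum P = 452

Corner points and P = 16x1 + 8x2:
  (0, 0) → P = 0
  (0, 79/4) → P = 158
  (27, 0) → P = 432
  (49/2, 15/2) → P = 452

The binding constraints are 6x1 + 2x2 = 162 and 4x1 + 8x2 = 158.
Solving simultaneously gives x1 = 49/2, x2 = 15/2.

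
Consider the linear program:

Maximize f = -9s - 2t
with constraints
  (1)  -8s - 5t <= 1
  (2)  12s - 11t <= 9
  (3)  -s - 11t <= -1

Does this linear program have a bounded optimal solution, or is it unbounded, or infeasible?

unbounded

From the feasible point (-16/83, 9/83), moving in the direction (-5, 8) keeps every constraint satisfied while f increases without bound.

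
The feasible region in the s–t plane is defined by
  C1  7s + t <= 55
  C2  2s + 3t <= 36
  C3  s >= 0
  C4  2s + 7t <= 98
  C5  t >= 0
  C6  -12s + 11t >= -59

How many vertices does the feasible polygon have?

Of the 15 pairwise boundary intersections, those satisfying every inequality are:
  (129/19, 142/19)
  (664/89, 247/89)
  (0, 12)
  (0, 0)
  (59/12, 0)

5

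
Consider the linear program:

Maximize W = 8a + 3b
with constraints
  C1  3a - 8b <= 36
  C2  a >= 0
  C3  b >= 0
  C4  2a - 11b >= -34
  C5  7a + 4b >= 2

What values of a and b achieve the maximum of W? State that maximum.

Corner points and W = 8a + 3b:
  (12, 0) → W = 96
  (668/17, 174/17) → W = 5866/17
  (0, 34/11) → W = 102/11
  (0, 1/2) → W = 3/2
  (2/7, 0) → W = 16/7

The optimum lies where 3a - 8b = 36 and 2a - 11b = -34.
Solving simultaneously gives a = 668/17, b = 174/17.

a = 668/17, b = 174/17, maximum W = 5866/17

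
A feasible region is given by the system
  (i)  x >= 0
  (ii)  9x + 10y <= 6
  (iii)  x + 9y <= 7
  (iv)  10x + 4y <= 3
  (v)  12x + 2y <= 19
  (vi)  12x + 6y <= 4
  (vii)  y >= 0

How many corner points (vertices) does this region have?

5

Pairwise boundary intersections that survive every other constraint:
  (0, 3/5)
  (0, 0)
  (2/33, 6/11)
  (1/6, 1/3)
  (3/10, 0)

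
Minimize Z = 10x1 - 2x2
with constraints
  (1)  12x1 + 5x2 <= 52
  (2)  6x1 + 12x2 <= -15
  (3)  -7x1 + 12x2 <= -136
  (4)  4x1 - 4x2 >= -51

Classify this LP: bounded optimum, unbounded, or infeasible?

unbounded

From the feasible point (1304/179, -1268/179), moving in the direction (-4, -4) keeps every constraint satisfied while Z decreases without bound.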